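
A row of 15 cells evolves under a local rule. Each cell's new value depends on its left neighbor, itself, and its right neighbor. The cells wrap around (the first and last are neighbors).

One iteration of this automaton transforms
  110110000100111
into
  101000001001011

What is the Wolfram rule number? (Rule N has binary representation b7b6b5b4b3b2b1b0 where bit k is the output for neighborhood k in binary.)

position 0: 111 → 1  (bit 7 = 1)
position 1: 110 → 0  (bit 6 = 0)
position 2: 101 → 1  (bit 5 = 1)
position 5: 100 → 0  (bit 4 = 0)
position 3: 011 → 0  (bit 3 = 0)
position 9: 010 → 0  (bit 2 = 0)
position 8: 001 → 1  (bit 1 = 1)
position 6: 000 → 0  (bit 0 = 0)
bits b7..b0 = 10100010 = 162

162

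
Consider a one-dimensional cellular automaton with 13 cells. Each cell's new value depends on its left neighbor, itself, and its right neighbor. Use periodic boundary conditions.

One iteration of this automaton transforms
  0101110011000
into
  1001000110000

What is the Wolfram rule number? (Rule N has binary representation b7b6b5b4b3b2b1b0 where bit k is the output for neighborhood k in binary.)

position 4: 111 → 0  (bit 7 = 0)
position 5: 110 → 0  (bit 6 = 0)
position 2: 101 → 0  (bit 5 = 0)
position 6: 100 → 0  (bit 4 = 0)
position 3: 011 → 1  (bit 3 = 1)
position 1: 010 → 0  (bit 2 = 0)
position 0: 001 → 1  (bit 1 = 1)
position 11: 000 → 0  (bit 0 = 0)
bits b7..b0 = 00001010 = 10

10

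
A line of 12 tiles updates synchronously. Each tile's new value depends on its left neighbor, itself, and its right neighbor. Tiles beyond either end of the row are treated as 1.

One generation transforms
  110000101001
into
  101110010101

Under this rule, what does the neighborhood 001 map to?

At position 5 the neighborhood is 001; the next row has 0 there.

0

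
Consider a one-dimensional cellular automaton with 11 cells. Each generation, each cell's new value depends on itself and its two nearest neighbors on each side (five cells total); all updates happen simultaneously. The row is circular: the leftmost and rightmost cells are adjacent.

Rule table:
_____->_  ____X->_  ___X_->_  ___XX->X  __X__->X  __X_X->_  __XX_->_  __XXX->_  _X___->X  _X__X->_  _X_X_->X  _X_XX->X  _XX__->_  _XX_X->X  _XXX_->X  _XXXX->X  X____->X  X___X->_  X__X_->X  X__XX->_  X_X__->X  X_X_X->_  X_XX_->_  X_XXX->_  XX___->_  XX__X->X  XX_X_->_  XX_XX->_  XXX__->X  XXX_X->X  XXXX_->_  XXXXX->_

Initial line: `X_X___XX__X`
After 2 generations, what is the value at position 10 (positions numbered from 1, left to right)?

_

X_XX_X__X__
_X_X_X_XX_X
position 10 holds _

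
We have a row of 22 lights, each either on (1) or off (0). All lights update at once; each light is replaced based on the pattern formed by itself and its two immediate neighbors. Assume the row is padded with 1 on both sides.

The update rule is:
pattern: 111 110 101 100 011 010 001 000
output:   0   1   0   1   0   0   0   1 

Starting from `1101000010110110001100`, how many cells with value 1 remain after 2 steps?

0100111000010011100110
0010001111001000110010
count of 1: 9

9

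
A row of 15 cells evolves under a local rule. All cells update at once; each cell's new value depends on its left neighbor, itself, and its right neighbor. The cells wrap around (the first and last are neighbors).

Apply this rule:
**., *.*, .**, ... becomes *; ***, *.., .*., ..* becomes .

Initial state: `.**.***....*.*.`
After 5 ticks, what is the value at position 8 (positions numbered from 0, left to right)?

*

tick 1: .****.*.**..*..
tick 2: .*..**.***....*
tick 3: *...****.*.**..
tick 4: ..*.*..**.***..
tick 5: *..*...****.*.*
position 8 holds *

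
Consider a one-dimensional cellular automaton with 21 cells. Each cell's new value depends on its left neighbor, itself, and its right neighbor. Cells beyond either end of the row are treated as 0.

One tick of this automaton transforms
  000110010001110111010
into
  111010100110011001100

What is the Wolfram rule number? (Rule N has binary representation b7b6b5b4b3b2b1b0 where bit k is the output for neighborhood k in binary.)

99

position 12: 111 → 0  (bit 7 = 0)
position 4: 110 → 1  (bit 6 = 1)
position 14: 101 → 1  (bit 5 = 1)
position 5: 100 → 0  (bit 4 = 0)
position 3: 011 → 0  (bit 3 = 0)
position 7: 010 → 0  (bit 2 = 0)
position 2: 001 → 1  (bit 1 = 1)
position 0: 000 → 1  (bit 0 = 1)
bits b7..b0 = 01100011 = 99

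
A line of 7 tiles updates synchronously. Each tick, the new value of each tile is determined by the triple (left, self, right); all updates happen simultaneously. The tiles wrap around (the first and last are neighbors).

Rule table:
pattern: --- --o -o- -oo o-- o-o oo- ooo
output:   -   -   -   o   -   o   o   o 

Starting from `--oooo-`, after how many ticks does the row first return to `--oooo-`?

--oooo-

1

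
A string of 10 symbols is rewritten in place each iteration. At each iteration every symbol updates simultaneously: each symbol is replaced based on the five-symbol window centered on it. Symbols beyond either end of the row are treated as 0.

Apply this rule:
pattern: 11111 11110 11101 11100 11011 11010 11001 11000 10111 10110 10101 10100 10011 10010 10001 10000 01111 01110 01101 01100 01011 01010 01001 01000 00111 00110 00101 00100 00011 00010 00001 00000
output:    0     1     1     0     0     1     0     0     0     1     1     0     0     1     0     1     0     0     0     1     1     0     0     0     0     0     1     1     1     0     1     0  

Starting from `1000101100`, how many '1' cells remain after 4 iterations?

5

1000111101
1001001110
1011000000
1111010000
count of 1: 5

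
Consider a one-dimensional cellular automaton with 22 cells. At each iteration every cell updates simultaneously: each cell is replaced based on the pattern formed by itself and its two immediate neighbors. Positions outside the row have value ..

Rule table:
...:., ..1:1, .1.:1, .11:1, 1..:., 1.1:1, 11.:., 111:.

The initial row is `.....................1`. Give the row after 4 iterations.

.................11...

....................11
...................11.
..................11..
.................11...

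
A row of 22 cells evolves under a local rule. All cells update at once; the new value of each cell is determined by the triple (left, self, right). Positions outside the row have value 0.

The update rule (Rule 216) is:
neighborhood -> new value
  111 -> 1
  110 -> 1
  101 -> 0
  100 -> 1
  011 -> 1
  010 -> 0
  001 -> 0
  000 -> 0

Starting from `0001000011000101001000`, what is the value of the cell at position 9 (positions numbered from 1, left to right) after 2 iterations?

1

0000100011100000100100
0000010011110000010010
position 9 holds 1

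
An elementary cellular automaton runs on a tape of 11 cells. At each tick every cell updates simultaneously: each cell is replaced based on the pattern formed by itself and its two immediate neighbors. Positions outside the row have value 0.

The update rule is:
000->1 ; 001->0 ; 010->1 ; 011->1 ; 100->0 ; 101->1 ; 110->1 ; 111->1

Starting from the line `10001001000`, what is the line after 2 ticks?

11111001111

tick 1: 10101001011
tick 2: 11111001111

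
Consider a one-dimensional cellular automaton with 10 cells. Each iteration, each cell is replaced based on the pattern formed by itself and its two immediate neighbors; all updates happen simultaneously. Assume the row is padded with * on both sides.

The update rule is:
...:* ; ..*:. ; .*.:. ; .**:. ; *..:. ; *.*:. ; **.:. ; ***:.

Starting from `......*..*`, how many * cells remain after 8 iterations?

3

.****.....
......***.
.****.....  (repeats iteration 1; period 2)
iteration 8: ......***.
count of *: 3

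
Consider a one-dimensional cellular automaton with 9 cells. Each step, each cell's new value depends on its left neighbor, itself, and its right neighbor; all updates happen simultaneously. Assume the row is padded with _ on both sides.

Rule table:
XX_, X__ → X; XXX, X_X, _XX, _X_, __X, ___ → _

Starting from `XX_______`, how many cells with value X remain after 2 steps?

2

_XX______
__XX_____
count of X: 2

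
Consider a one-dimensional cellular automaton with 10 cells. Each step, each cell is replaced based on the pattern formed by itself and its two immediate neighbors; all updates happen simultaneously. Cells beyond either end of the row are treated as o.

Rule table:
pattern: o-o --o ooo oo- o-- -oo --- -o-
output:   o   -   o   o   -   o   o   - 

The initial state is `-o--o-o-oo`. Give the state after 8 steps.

o----o-ooo
o-oo--oooo
oooo--oooo
oooo--oooo  (fixed point — unchanged through step 8)

oooo--oooo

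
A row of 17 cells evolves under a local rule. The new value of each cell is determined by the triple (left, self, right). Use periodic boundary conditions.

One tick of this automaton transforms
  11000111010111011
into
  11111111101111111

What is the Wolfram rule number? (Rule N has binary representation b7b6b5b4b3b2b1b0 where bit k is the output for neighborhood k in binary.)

position 0: 111 → 1  (bit 7 = 1)
position 1: 110 → 1  (bit 6 = 1)
position 8: 101 → 1  (bit 5 = 1)
position 2: 100 → 1  (bit 4 = 1)
position 5: 011 → 1  (bit 3 = 1)
position 9: 010 → 0  (bit 2 = 0)
position 4: 001 → 1  (bit 1 = 1)
position 3: 000 → 1  (bit 0 = 1)
bits b7..b0 = 11111011 = 251

251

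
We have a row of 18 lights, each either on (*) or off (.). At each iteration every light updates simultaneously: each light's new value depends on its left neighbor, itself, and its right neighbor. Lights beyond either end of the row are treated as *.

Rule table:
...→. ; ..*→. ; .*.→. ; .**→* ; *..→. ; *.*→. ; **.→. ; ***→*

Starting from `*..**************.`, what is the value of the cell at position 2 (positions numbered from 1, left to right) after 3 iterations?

...*************..
...************...
...***********....
position 2 holds .

.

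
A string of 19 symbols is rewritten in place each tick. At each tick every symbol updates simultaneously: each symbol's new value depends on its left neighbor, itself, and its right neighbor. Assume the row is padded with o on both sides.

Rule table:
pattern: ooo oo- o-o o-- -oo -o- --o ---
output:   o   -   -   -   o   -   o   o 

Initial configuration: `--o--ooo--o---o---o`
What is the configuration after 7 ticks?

tick 1: -o--ooo--o--oo--ooo
tick 2: ---ooo--o--oo--oooo
tick 3: -oooo--o--oo--ooooo
tick 4: -ooo--o--oo--oooooo
tick 5: -oo--o--oo--ooooooo
tick 6: -o--o--oo--oooooooo
tick 7: ---o--oo--ooooooooo

---o--oo--ooooooooo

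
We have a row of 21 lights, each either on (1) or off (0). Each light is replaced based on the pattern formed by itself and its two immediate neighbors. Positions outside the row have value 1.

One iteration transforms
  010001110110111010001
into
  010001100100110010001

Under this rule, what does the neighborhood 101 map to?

0

At position 0 the neighborhood is 101; the next row has 0 there.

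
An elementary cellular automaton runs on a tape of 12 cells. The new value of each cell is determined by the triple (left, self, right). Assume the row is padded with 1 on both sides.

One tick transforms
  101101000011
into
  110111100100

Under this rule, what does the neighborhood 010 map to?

1

At position 5 the neighborhood is 010; the next row has 1 there.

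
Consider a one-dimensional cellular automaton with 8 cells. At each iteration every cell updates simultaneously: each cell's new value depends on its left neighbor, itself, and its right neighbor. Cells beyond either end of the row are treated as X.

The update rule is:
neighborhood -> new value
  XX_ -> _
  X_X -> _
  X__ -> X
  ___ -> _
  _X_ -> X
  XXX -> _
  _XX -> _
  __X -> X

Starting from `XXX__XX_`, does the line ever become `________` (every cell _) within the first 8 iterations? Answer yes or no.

___XX___
X_X__X_X
__XXXX__
XX____XX
__X__X__
XXXXXXXX
________
all cells are _ at iteration 7

yes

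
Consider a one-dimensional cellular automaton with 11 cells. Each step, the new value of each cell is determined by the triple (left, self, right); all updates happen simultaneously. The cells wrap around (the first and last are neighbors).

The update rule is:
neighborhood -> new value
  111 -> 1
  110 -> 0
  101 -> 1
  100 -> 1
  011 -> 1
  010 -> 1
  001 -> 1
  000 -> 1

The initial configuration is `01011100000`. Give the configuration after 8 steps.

11111111101

11111011111
11110111111
11101111111
11011111111
10111111111
01111111111
11111111110
11111111101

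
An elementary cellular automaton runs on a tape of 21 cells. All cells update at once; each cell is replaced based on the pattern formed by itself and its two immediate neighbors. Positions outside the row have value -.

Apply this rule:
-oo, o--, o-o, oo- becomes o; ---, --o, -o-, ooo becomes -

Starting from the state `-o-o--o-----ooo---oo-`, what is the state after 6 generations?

--o-o--o----o-oo--ooo
---o-o--o----oooo-o-o
----o-o--o---o--oo-o-
-----o-o--o---o-ooo-o
------o-o--o---oo-oo-
-------o-o--o--oooooo

-------o-o--o--oooooo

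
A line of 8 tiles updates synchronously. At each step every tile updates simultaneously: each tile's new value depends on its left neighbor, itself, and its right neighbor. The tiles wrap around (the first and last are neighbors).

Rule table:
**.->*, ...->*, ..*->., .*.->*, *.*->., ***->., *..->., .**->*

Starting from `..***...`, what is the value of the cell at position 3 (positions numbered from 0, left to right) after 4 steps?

step 1: *.*.*.**
step 2: *.*.*.*.
step 3: *.*.*.*.  (fixed point — unchanged through step 4)
position 3 holds .

.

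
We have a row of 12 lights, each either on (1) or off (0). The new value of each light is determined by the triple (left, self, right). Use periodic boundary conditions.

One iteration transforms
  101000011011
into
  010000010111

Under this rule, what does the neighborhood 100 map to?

At position 3 the neighborhood is 100; the next row has 0 there.

0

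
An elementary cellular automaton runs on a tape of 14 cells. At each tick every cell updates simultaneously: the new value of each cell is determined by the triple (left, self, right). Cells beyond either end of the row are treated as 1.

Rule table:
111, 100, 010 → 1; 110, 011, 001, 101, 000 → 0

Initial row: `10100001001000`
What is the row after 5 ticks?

00010011000010

tick 1: 00110001101100
tick 2: 10001000000010
tick 3: 01001100000010
tick 4: 01100010000010
tick 5: 00010011000010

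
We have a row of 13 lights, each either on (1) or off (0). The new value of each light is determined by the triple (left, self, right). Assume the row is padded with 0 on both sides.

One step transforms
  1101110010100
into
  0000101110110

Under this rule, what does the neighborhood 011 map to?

0

At position 0 the neighborhood is 011; the next row has 0 there.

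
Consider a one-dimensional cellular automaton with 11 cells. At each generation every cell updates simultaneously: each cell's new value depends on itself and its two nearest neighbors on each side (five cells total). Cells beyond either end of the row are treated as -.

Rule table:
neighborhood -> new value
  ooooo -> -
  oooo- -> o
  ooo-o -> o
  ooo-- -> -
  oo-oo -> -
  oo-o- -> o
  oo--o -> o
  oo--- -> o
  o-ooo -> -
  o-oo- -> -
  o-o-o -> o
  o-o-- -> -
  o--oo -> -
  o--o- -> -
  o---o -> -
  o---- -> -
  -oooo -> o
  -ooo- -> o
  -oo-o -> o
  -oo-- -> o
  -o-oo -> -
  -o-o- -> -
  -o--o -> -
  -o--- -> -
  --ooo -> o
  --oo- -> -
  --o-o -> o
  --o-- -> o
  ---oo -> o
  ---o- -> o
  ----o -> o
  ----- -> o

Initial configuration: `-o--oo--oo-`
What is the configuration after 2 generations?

generation 1: oo---oo--oo
generation 2: -oo-o-oo--o

-oo-o-oo--o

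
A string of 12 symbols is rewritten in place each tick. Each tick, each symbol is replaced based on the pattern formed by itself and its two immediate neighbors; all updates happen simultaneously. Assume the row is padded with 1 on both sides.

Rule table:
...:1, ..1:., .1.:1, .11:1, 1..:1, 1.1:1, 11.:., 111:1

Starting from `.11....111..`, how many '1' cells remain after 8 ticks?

11

tick 1: 11.111.11.1.
tick 2: 1.111.11.111
tick 3: .111.11.1111
tick 4: 111.11.11111
tick 5: 11.11.111111
tick 6: 1.11.1111111
tick 7: .11.11111111
tick 8: 11.111111111
count of 1: 11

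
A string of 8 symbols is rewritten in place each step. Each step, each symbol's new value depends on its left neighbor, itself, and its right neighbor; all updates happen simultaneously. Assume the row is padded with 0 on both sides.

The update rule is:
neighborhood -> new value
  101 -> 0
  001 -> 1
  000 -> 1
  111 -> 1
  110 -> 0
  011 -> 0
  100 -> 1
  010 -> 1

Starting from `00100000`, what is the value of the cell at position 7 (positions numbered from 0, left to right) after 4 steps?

1

step 1: 11111111
step 2: 01111110
step 3: 10111101
step 4: 10011001
position 7 holds 1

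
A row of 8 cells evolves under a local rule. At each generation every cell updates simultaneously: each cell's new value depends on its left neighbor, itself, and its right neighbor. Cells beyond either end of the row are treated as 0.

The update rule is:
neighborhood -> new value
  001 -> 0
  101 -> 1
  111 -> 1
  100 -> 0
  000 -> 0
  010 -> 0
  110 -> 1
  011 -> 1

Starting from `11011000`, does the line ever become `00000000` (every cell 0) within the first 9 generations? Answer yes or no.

11111000
11111000  (fixed point — unchanged through generation 9)
generation 9 is 11111000, still not uniform 0

no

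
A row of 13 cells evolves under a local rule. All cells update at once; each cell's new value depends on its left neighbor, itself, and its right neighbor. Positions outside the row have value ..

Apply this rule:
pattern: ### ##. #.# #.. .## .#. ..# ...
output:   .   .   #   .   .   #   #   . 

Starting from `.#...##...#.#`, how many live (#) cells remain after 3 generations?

##..#....####
...##...#....
..#....##....
count of #: 3

3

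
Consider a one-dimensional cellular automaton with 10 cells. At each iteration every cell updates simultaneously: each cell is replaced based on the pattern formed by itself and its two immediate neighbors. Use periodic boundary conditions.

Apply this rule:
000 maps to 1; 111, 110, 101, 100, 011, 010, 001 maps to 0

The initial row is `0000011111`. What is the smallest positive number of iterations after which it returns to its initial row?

0111000000
0000011111

2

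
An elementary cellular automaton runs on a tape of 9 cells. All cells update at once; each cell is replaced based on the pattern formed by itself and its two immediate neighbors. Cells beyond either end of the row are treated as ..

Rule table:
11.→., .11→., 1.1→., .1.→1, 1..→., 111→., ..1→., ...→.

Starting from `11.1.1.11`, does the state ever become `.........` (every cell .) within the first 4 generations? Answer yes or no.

no

generation 1: ...1.1...
generation 2: ...1.1...  (fixed point — unchanged through generation 4)
generation 4 is ...1.1..., still not uniform .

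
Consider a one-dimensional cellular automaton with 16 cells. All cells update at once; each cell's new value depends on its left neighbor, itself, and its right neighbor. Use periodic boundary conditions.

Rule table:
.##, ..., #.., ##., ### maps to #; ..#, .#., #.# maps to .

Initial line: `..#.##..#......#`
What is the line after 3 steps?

#...###..#####..
.##.####.######.
.##.####.#######

.##.####.#######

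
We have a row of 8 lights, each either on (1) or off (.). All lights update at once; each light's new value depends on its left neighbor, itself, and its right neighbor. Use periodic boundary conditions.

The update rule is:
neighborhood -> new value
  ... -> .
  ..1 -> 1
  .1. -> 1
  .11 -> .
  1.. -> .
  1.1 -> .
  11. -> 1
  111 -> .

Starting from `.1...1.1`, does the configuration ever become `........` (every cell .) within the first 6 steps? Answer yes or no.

.1..11.1
.1.1.1.1
.1.1.1.1  (fixed point — unchanged through step 6)
step 6 is .1.1.1.1, still not uniform .

no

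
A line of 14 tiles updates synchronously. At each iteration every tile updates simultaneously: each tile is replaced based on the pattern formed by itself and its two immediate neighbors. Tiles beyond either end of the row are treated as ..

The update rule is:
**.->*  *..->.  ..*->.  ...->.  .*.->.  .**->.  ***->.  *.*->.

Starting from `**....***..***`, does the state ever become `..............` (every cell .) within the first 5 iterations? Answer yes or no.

.*......*....*
..............
all cells are . at iteration 2

yes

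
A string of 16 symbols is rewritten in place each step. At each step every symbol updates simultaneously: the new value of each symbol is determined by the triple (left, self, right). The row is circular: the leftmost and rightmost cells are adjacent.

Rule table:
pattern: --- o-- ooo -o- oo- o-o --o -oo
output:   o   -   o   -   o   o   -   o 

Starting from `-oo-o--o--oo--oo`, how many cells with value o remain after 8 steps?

oooo------oo--oo
oooo-oooo-oo--oo
oooooooooooo--oo
oooooooooooo--oo  (fixed point — unchanged through step 8)
count of o: 14

14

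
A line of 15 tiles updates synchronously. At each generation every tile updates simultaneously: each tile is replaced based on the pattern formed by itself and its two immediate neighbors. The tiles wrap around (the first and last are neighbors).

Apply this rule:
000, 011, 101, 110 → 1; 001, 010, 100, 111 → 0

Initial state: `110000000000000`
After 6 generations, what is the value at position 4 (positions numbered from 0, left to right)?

1

110111111111110
111100000000011
000101111111010
110011000001100
110011011101100
110011110111100
position 4 holds 1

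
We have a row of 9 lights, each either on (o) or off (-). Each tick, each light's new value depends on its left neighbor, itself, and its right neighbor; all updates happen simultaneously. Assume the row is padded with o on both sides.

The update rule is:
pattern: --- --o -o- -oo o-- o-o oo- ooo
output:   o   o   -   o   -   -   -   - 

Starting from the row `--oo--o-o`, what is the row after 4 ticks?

-oo--o--o
-o--o--oo
---o--oo-
-oo--oo--

-oo--oo--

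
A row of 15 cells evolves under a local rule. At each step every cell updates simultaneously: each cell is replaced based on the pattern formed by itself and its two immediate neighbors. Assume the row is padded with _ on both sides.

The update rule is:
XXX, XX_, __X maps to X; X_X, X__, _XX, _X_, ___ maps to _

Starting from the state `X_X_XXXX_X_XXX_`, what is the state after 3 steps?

_____XXX____XX_
____X_XX___X_X_
___X___X__X____

___X___X__X____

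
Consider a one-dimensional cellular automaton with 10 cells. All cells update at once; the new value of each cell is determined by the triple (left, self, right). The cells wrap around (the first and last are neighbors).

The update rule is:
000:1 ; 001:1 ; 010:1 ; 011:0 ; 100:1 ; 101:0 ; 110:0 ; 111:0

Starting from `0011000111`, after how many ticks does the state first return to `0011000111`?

1100111000
0011000111

2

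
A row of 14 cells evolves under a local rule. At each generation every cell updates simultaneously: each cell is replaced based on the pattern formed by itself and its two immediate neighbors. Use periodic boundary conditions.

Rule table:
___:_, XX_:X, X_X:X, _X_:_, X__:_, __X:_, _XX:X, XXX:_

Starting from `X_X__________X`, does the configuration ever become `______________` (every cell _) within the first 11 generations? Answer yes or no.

yes

XX___________X
_X___________X
X_____________
______________
all cells are _ at generation 4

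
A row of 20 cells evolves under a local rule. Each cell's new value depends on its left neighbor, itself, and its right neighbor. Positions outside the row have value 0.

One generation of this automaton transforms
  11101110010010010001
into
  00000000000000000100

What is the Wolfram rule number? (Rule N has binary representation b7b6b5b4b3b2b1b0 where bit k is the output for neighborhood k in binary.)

position 1: 111 → 0  (bit 7 = 0)
position 2: 110 → 0  (bit 6 = 0)
position 3: 101 → 0  (bit 5 = 0)
position 7: 100 → 0  (bit 4 = 0)
position 0: 011 → 0  (bit 3 = 0)
position 9: 010 → 0  (bit 2 = 0)
position 8: 001 → 0  (bit 1 = 0)
position 17: 000 → 1  (bit 0 = 1)
bits b7..b0 = 00000001 = 1

1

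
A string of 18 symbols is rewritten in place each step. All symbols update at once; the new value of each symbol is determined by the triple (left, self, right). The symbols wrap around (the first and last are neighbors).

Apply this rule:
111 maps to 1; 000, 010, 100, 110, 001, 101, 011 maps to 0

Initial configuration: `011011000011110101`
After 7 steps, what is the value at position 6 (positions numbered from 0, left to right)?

0

step 1: 000000000001100000
step 2: 000000000000000000
step 3: 000000000000000000  (fixed point — unchanged through step 7)
position 6 holds 0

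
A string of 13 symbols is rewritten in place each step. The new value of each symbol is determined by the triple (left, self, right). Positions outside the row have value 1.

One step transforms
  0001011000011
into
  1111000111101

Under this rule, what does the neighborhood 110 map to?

At position 6 the neighborhood is 110; the next row has 0 there.

0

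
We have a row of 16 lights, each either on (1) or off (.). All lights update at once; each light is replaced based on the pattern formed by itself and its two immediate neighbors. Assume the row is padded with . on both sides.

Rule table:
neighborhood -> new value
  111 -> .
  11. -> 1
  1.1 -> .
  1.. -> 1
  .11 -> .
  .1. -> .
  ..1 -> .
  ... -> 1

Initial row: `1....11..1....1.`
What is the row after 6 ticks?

1..11...11...111

tick 1: .111..11..111..1
tick 2: ...11..11...11..
tick 3: 11..11..111..111
tick 4: .11..11...11...1
tick 5: ..11..111..111..
tick 6: 1..11...11...111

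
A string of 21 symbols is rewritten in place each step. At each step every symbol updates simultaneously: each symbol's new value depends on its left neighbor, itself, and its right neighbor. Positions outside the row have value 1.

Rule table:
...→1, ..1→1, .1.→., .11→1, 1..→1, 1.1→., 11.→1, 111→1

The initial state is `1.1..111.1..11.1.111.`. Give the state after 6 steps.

11111111111111111111.

1..11111..1111...111.
11111111111111111111.
11111111111111111111.  (fixed point — unchanged through step 6)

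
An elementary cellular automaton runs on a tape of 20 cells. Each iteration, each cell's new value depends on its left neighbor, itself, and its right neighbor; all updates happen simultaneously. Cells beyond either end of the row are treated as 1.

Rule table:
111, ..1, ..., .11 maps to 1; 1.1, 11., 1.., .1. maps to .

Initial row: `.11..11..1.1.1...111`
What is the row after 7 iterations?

.11..111111111111111

.1..11..1......11111
...11..1..1111111111
.111..1..11111111111
.11..1..111111111111
.1..1..1111111111111
...1..11111111111111
.11..111111111111111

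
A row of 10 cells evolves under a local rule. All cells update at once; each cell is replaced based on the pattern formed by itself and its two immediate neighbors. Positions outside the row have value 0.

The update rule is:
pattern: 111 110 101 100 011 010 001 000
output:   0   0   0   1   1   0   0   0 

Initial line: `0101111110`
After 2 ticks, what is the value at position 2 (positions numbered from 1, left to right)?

0

0001000001
0000100000
position 2 holds 0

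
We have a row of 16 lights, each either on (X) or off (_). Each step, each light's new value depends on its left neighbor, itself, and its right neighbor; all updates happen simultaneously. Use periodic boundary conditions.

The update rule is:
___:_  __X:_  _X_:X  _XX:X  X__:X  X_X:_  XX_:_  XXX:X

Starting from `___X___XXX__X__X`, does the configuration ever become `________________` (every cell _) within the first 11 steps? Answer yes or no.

no

X__XX__XX_X_XX_X
_X_X_X_X__X_X__X
_X_X_X_XX_X_XX_X
_X_X_X_X__X_X__X  (repeats step 2; period 2)
step 11: _X_X_X_XX_X_XX_X
step 11 is _X_X_X_XX_X_XX_X, still not uniform _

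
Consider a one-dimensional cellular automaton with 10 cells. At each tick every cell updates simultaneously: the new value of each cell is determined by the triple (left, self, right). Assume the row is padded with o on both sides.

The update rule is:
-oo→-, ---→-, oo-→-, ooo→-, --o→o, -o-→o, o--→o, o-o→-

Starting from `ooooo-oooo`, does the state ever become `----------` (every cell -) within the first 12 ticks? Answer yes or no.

tick 1: ----------
all cells are - at tick 1

yes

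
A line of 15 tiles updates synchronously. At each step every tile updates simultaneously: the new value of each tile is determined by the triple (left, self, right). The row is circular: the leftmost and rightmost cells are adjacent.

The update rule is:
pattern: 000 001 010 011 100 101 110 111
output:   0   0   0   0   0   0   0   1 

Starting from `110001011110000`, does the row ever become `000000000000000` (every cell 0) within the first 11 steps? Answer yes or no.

yes

000000001100000
000000000000000
all cells are 0 at step 2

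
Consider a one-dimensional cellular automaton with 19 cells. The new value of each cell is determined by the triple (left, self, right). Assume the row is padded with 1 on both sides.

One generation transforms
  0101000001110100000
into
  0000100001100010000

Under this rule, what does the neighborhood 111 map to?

At position 10 the neighborhood is 111; the next row has 1 there.

1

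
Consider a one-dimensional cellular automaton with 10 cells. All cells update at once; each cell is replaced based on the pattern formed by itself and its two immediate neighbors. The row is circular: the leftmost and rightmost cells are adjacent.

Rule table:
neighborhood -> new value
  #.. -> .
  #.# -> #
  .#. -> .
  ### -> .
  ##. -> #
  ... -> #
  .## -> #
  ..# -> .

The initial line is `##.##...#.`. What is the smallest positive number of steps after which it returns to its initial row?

#####.#..#
....##...#
.##.##.#..
.######..#
##....#...
##.##...#.

6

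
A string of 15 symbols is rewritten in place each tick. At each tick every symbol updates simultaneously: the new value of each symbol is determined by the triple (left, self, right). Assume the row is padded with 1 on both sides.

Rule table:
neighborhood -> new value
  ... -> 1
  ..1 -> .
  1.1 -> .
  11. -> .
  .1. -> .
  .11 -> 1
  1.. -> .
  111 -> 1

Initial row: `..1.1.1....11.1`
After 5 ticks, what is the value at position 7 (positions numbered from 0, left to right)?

tick 1: ........11.1..1
tick 2: .111111.1.....1
tick 3: .11111....111.1
tick 4: .1111..11.11..1
tick 5: .111...1..1...1
position 7 holds 1

1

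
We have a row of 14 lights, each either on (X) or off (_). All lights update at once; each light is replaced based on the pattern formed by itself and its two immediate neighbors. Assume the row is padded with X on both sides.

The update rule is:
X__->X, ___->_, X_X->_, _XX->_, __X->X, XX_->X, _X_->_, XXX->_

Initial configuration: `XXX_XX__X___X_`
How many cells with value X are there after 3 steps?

6

__X__XXX_X_X__
XX_XX__X____XX
_X__XXX_X__X__
count of X: 6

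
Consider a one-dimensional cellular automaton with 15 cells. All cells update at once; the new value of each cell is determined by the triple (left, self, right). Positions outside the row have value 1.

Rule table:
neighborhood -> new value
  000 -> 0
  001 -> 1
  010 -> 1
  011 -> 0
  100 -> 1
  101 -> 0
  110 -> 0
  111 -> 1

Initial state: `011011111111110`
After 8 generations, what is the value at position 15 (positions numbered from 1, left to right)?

generation 1: 000001111111100
generation 2: 100010111111011
generation 3: 010110011110001
generation 4: 010001101101010
generation 5: 011010000001010
generation 6: 000011000011010
generation 7: 100100100100010
generation 8: 011111111110110
position 15 holds 0

0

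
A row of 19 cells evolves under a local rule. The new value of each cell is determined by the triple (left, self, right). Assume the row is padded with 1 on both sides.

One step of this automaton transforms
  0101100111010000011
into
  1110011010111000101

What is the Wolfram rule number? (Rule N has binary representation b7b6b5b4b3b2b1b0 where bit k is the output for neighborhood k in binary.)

182

position 8: 111 → 1  (bit 7 = 1)
position 4: 110 → 0  (bit 6 = 0)
position 0: 101 → 1  (bit 5 = 1)
position 5: 100 → 1  (bit 4 = 1)
position 3: 011 → 0  (bit 3 = 0)
position 1: 010 → 1  (bit 2 = 1)
position 6: 001 → 1  (bit 1 = 1)
position 13: 000 → 0  (bit 0 = 0)
bits b7..b0 = 10110110 = 182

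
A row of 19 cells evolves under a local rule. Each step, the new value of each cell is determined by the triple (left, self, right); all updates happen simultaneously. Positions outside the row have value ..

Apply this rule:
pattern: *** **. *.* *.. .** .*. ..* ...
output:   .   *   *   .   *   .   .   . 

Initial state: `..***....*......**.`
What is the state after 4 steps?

..*.*...........**.
...*............**.
................**.
................**.

................**.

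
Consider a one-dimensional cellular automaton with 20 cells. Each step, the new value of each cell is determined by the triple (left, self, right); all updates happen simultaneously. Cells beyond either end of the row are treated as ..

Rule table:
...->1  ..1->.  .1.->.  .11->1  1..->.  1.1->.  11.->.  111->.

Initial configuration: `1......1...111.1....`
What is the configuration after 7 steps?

1.1..........111...1

step 1: ..1111...1.1.....111
step 2: 1.1....1.....111.1..
step 3: ....11...111.1.....1
step 4: 111.1..1.1.....111..
step 5: 1..........111.1...1
step 6: ..11111111.1.....1..
step 7: 1.1..........111...1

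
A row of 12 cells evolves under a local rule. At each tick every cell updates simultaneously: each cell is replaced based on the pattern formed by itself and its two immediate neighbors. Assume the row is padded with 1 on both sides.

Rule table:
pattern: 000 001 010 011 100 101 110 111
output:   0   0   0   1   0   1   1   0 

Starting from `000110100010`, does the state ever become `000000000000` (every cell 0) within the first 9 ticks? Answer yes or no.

no

000111000001
000101000001
000010000001
000000000001
000000000001  (fixed point — unchanged through tick 9)
tick 9 is 000000000001, still not uniform 0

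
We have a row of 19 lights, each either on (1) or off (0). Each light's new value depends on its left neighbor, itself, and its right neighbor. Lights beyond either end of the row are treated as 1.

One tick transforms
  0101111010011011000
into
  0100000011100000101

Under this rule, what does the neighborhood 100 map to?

1

At position 9 the neighborhood is 100; the next row has 1 there.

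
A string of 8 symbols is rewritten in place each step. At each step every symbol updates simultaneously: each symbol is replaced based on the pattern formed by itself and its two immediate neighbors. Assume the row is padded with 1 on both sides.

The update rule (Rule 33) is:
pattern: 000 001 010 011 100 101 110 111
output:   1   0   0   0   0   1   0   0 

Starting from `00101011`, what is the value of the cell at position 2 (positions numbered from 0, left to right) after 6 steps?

1

00010100
01001000
10000010
00111001
00000000
01111110
position 2 holds 1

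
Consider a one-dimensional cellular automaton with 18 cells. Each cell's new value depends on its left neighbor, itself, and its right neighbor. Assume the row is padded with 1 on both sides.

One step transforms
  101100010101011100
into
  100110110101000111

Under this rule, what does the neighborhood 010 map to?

1

At position 7 the neighborhood is 010; the next row has 1 there.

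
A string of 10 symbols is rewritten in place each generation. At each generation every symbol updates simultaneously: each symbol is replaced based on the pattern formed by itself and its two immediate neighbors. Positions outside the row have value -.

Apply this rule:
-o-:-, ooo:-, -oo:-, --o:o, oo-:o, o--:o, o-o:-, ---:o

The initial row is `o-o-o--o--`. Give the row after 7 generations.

-----oo-oo
ooooo-o--o
----o--oo-
oooo-oo-oo
---o--o--o
ooo-oo-oo-
--o--o--oo

--o--o--oo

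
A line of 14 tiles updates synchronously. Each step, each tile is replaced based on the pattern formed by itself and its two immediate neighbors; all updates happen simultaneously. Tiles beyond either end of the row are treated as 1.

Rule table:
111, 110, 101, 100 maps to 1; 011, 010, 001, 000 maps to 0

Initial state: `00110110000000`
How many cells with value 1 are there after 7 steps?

11

step 1: 10011011000000
step 2: 11001101100000
step 3: 11100110110000
step 4: 11110011011000
step 5: 11111001101100
step 6: 11111100110110
step 7: 11111110011011
count of 1: 11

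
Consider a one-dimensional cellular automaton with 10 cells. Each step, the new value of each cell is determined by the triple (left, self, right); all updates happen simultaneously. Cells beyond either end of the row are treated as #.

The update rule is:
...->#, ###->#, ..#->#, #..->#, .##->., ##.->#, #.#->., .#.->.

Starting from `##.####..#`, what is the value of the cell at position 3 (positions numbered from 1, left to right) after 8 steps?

#

##..#####.
####.####.
####..###.
######.##.
######..#.
########..
##########
##########
position 3 holds #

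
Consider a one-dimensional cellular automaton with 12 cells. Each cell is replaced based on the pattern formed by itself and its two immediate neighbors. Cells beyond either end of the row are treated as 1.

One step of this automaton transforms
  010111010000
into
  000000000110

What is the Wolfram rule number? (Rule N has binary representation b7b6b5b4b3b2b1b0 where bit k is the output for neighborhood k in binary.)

position 4: 111 → 0  (bit 7 = 0)
position 5: 110 → 0  (bit 6 = 0)
position 0: 101 → 0  (bit 5 = 0)
position 8: 100 → 0  (bit 4 = 0)
position 3: 011 → 0  (bit 3 = 0)
position 1: 010 → 0  (bit 2 = 0)
position 11: 001 → 0  (bit 1 = 0)
position 9: 000 → 1  (bit 0 = 1)
bits b7..b0 = 00000001 = 1

1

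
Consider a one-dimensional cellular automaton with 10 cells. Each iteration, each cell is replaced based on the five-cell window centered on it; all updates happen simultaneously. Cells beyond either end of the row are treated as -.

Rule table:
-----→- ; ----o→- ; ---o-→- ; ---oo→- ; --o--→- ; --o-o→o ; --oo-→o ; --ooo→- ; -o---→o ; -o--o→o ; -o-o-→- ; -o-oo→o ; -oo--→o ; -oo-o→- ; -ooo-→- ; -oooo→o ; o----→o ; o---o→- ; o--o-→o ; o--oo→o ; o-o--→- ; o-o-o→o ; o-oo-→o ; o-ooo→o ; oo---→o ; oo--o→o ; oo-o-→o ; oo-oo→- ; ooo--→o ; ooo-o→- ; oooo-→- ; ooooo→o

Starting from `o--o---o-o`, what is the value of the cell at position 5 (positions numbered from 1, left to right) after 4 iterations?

iteration 1: -oo-o--o--
iteration 2: -o-o-oo-oo
iteration 3: -o-ooo--oo
iteration 4: -ooo-ooooo
position 5 holds -

-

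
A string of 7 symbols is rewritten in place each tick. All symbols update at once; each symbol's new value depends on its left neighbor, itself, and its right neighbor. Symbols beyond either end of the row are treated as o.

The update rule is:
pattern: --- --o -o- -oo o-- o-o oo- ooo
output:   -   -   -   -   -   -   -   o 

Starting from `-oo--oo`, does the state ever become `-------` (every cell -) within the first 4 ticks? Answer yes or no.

tick 1: ------o
tick 2: -------
all cells are - at tick 2

yes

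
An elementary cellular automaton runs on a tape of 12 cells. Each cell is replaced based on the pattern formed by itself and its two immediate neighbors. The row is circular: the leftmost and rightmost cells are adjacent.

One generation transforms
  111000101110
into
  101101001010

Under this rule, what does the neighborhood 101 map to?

0

At position 7 the neighborhood is 101; the next row has 0 there.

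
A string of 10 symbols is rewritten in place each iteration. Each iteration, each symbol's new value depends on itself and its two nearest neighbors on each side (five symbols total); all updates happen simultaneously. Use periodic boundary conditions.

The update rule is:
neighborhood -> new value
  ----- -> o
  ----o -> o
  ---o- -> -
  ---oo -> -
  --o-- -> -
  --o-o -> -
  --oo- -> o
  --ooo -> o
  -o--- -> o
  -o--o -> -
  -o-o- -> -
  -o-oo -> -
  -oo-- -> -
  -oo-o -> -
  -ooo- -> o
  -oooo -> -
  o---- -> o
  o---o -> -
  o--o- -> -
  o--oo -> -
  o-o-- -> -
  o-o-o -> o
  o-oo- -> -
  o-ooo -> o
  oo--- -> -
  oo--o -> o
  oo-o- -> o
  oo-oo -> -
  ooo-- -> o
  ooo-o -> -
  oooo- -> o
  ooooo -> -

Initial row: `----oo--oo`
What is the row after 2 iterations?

-oo-o-o-o-
-o-oo-o---

-o-oo-o---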